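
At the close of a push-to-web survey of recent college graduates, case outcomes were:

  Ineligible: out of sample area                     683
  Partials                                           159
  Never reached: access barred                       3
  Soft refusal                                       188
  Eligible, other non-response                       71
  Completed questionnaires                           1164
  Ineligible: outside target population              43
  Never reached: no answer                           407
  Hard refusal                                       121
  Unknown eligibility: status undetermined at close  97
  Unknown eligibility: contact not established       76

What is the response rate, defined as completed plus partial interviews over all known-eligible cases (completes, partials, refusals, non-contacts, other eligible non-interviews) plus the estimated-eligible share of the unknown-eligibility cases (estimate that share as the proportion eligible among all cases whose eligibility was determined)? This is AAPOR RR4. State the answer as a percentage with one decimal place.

Declined to participate = 121 + 188 = 309
Non-contacts = 407 + 3 = 410
Unknown if eligible = 76 + 97 = 173
Screened out, ineligible = 43 + 683 = 726
Numerator → 1164 + 159 = 1323
Known eligible → 1164 + 159 + 309 + 410 + 71 = 2113
e = 2113 / (2113 + 726) = 2113 / 2839 = 0.7443
Eligible share of unknowns → 0.7443 × 173 = 128.76
Denom → 2113 + 128.76 = 2241.76
RR4 = 1323 / 2241.76 = 0.5902

59.0%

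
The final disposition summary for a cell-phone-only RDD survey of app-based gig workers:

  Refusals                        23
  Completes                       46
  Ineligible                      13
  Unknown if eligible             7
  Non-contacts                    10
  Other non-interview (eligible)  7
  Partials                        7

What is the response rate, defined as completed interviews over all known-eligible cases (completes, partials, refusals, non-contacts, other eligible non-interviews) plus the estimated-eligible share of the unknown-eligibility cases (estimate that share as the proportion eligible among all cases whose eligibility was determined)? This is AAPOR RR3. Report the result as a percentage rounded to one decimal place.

46.4%

Numerator = 46
Determined eligible = 46 + 7 + 23 + 10 + 7 = 93
e = 93 / (93 + 13) = 93 / 106 = 0.8774
Estimated eligible among unknowns = 0.8774 × 7 = 6.14
Denom = 93 + 6.14 = 99.14
RR3 = 46 / 99.14 = 0.4640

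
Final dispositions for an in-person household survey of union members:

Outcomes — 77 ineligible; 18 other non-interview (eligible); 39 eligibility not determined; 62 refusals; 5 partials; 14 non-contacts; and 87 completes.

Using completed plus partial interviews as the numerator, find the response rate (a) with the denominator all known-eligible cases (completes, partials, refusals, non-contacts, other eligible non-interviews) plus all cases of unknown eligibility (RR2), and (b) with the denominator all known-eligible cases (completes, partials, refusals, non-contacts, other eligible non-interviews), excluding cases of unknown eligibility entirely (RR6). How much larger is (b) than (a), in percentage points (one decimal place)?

Top: 87 + 5 = 92
Base: 87 + 5 + 62 + 14 + 18 + 39 = 225
RR2 = 92 / 225 = 0.4089
Base: 87 + 5 + 62 + 14 + 18 = 186
RR6 = 92 / 186 = 0.4946
Difference = 49.46 − 40.89 = 8.57 percentage points

8.6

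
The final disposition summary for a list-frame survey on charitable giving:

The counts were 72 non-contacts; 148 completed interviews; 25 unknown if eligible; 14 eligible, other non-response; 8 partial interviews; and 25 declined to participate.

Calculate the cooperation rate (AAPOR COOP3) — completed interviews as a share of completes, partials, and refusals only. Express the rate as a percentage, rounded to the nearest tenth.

Numerator = 148
Base = 148 + 8 + 25 = 181
COOP3 = 148 / 181 = 0.8177

81.8%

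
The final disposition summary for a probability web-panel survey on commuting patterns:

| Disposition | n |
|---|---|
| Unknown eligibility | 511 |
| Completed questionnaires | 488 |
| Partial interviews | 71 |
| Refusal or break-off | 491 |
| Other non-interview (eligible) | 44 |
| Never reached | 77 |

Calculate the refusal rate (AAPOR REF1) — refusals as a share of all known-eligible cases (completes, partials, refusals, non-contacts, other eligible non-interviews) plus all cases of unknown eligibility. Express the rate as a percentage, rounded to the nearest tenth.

29.2%

Num → 491
Base → 488 + 71 + 491 + 77 + 44 + 511 = 1682
REF1 = 491 / 1682 = 0.2919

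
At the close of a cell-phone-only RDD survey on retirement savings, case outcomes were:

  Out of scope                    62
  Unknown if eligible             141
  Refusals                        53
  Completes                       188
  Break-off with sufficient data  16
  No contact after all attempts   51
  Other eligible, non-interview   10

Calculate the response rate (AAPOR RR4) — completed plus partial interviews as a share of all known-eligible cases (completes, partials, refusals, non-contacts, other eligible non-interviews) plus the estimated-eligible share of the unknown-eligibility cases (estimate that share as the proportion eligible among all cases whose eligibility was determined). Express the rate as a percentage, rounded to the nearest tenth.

46.8%

Top = 188 + 16 = 204
Eligible (known) = 188 + 16 + 53 + 51 + 10 = 318
e = 318 / (318 + 62) = 318 / 380 = 0.8368
Estimated eligible among unknowns = 0.8368 × 141 = 117.99
Denom = 318 + 117.99 = 435.99
RR4 = 204 / 435.99 = 0.4679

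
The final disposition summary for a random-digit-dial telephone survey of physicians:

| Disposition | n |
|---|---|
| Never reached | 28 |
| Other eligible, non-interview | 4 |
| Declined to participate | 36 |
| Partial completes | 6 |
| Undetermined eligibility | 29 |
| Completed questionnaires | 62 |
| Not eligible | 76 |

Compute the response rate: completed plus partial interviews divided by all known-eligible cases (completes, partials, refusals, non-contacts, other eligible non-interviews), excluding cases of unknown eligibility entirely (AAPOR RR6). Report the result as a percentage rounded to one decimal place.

50.0%

Num: 62 + 6 = 68
Denom: 62 + 6 + 36 + 28 + 4 = 136
RR6 = 68 / 136 = 0.5000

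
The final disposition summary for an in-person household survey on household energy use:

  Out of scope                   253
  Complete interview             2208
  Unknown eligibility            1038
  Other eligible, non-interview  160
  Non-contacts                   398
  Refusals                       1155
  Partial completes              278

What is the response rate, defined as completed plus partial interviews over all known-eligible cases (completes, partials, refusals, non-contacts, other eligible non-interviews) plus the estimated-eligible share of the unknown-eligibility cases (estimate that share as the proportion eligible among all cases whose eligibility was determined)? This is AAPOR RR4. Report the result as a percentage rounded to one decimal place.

48.0%

Numerator = 2208 + 278 = 2486
Known eligible = 2208 + 278 + 1155 + 398 + 160 = 4199
e = 4199 / (4199 + 253) = 4199 / 4452 = 0.9432
e × U = 0.9432 × 1038 = 979.04
Base = 4199 + 979.04 = 5178.04
RR4 = 2486 / 5178.04 = 0.4801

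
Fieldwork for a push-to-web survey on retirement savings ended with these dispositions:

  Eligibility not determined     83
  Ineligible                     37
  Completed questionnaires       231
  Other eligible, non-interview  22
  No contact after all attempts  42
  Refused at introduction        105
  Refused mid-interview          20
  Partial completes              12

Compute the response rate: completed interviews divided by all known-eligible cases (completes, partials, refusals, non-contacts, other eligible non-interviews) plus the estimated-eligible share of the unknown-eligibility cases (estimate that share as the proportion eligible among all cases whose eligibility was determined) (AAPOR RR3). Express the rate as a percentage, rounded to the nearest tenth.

45.4%

Refused = 105 + 20 = 125
Top = 231
Determined eligible = 231 + 12 + 125 + 42 + 22 = 432
e = 432 / (432 + 37) = 432 / 469 = 0.9211
Eligible share of unknowns = 0.9211 × 83 = 76.45
Base = 432 + 76.45 = 508.45
RR3 = 231 / 508.45 = 0.4543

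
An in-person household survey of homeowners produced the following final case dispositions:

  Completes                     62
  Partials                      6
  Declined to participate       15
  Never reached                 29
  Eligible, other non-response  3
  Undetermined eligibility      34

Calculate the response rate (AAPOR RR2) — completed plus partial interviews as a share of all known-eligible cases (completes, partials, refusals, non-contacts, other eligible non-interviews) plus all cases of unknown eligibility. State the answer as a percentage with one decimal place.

Top: 62 + 6 = 68
Base: 62 + 6 + 15 + 29 + 3 + 34 = 149
RR2 = 68 / 149 = 0.4564

45.6%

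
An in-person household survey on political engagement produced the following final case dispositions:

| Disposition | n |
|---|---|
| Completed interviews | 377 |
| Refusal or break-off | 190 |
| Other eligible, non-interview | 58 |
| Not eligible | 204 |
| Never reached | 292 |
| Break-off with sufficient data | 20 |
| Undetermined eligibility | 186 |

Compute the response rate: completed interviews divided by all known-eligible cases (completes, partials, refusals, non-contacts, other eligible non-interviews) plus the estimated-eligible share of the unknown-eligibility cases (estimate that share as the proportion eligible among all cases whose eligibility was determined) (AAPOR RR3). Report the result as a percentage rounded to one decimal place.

34.6%

Numerator: 377
Eligible (known): 377 + 20 + 190 + 292 + 58 = 937
e = 937 / (937 + 204) = 937 / 1141 = 0.8212
Estimated eligible among unknowns: 0.8212 × 186 = 152.74
Denom: 937 + 152.74 = 1089.74
RR3 = 377 / 1089.74 = 0.3460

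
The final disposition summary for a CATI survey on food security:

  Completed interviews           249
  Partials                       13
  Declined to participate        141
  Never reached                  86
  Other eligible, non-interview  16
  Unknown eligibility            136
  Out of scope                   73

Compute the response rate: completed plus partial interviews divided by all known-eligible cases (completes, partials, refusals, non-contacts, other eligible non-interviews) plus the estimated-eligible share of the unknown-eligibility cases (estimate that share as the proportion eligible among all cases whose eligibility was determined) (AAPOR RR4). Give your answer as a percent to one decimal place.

42.0%

Num: 249 + 13 = 262
Eligible (known): 249 + 13 + 141 + 86 + 16 = 505
e = 505 / (505 + 73) = 505 / 578 = 0.8737
Eligible share of unknowns: 0.8737 × 136 = 118.82
Denominator: 505 + 118.82 = 623.82
RR4 = 262 / 623.82 = 0.4200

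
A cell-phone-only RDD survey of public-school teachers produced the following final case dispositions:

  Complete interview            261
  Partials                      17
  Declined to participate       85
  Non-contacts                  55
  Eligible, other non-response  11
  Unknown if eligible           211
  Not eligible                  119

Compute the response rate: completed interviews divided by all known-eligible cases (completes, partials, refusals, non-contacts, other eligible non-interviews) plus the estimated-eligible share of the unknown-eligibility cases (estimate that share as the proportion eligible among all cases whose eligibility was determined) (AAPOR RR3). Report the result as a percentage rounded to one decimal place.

43.9%

Top → 261
Determined eligible → 261 + 17 + 85 + 55 + 11 = 429
e = 429 / (429 + 119) = 429 / 548 = 0.7828
Eligible share of unknowns → 0.7828 × 211 = 165.17
Denom → 429 + 165.17 = 594.17
RR3 = 261 / 594.17 = 0.4393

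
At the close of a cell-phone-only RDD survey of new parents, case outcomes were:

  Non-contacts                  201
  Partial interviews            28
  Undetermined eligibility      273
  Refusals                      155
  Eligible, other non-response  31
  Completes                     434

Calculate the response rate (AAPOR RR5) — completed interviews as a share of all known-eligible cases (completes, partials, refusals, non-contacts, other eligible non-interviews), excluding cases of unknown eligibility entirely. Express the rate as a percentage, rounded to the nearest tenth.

51.1%

Num → 434
Base → 434 + 28 + 155 + 201 + 31 = 849
RR5 = 434 / 849 = 0.5112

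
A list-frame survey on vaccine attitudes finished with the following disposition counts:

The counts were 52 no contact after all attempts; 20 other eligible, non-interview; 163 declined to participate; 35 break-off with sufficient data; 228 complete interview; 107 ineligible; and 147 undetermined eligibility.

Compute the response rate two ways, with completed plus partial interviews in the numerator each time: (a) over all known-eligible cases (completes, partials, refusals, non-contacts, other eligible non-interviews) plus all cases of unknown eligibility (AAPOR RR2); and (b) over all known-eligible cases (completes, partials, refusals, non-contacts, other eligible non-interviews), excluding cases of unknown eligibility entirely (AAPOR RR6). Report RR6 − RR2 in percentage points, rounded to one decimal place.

Numerator → 228 + 35 = 263
Denom → 228 + 35 + 163 + 52 + 20 + 147 = 645
RR2 = 263 / 645 = 0.4078
Denom → 228 + 35 + 163 + 52 + 20 = 498
RR6 = 263 / 498 = 0.5281
Difference = 52.81 − 40.78 = 12.03 percentage points

12.0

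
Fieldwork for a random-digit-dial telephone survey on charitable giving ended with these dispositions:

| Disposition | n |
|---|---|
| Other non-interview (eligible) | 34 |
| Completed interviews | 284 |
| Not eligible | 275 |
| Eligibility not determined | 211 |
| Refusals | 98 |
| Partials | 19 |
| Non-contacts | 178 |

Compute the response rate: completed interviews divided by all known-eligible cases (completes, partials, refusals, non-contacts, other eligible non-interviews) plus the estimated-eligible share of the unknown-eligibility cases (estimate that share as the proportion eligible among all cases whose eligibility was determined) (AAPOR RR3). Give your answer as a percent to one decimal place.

Num → 284
Determined eligible → 284 + 19 + 98 + 178 + 34 = 613
e = 613 / (613 + 275) = 613 / 888 = 0.6903
Estimated eligible among unknowns → 0.6903 × 211 = 145.65
Base → 613 + 145.65 = 758.65
RR3 = 284 / 758.65 = 0.3743

37.4%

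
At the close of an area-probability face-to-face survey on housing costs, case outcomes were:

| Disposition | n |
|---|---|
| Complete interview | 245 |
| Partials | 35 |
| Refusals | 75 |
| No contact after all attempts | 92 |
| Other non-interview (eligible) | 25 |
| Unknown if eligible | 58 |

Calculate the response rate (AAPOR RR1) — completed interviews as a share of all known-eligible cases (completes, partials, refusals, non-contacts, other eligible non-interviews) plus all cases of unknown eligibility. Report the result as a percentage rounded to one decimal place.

46.2%

Top → 245
Denom → 245 + 35 + 75 + 92 + 25 + 58 = 530
RR1 = 245 / 530 = 0.4623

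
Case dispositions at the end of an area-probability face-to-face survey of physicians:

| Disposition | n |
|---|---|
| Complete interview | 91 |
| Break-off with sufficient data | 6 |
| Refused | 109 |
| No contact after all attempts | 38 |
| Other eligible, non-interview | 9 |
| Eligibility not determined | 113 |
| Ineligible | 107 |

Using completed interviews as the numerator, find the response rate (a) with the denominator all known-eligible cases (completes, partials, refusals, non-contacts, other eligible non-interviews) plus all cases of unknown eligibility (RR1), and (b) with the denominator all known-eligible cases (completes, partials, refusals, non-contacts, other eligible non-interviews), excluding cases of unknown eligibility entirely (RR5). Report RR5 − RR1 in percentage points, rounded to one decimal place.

11.1

Numerator → 91
Base → 91 + 6 + 109 + 38 + 9 + 113 = 366
RR1 = 91 / 366 = 0.2486
Base → 91 + 6 + 109 + 38 + 9 = 253
RR5 = 91 / 253 = 0.3597
Difference = 35.97 − 24.86 = 11.11 percentage points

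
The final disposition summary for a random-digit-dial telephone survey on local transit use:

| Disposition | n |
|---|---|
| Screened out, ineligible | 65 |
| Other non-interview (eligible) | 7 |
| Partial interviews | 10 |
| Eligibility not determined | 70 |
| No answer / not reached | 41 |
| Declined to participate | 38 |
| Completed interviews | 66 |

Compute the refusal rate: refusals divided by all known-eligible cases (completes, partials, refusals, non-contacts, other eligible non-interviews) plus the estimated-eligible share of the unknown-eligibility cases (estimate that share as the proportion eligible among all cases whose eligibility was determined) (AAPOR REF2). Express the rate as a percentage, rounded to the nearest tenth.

17.9%

Num → 38
Determined eligible → 66 + 10 + 38 + 41 + 7 = 162
e = 162 / (162 + 65) = 162 / 227 = 0.7137
e × U → 0.7137 × 70 = 49.96
Denominator → 162 + 49.96 = 211.96
REF2 = 38 / 211.96 = 0.1793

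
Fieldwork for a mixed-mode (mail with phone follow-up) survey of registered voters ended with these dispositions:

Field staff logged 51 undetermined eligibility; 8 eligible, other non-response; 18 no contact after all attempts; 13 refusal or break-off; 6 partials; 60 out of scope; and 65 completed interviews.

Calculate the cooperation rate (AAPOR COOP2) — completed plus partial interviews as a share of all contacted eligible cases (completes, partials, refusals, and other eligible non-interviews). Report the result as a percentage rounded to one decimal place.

Num: 65 + 6 = 71
Denominator: 65 + 6 + 13 + 8 = 92
COOP2 = 71 / 92 = 0.7717

77.2%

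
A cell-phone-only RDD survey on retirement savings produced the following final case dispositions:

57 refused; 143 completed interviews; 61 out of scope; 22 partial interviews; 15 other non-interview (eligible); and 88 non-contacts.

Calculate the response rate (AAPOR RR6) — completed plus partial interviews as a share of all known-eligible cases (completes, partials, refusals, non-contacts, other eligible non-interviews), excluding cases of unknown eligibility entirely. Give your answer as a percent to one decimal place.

50.8%

Top → 143 + 22 = 165
Denom → 143 + 22 + 57 + 88 + 15 = 325
RR6 = 165 / 325 = 0.5077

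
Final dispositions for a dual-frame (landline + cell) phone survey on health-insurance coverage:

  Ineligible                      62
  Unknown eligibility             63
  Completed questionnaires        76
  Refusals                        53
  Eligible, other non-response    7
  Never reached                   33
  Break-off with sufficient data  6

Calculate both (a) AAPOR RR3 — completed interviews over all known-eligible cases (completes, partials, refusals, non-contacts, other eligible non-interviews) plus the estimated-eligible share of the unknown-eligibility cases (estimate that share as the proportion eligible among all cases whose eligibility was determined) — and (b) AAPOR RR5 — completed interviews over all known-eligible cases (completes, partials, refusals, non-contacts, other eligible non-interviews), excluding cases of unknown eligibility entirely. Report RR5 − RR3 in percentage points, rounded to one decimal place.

9.1

Num: 76
Determined eligible: 76 + 6 + 53 + 33 + 7 = 175
e = 175 / (175 + 62) = 175 / 237 = 0.7384
Estimated eligible among unknowns: 0.7384 × 63 = 46.52
Denominator: 175 + 46.52 = 221.52
RR3 = 76 / 221.52 = 0.3431
Denominator: 76 + 6 + 53 + 33 + 7 = 175
RR5 = 76 / 175 = 0.4343
Difference = 43.43 − 34.31 = 9.12 percentage points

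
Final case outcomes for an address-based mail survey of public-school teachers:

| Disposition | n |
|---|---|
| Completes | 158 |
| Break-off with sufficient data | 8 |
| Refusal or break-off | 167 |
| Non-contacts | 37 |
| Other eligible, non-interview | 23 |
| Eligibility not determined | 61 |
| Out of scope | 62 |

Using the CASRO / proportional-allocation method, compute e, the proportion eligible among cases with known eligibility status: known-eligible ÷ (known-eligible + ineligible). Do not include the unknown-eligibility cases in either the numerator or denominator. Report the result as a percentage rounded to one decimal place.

Known eligible = 158 + 8 + 167 + 37 + 23 = 393
e = 393 / (393 + 62) = 393 / 455 = 0.8637

86.4%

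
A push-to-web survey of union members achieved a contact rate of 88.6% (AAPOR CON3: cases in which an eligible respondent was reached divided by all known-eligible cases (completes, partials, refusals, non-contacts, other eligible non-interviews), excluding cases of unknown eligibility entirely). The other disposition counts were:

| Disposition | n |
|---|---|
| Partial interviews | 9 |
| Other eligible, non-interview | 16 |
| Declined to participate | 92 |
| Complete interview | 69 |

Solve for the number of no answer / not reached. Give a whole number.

24

Numerator = 69 + 9 + 92 + 16 = 186
CON3 = 186 / D = 0.886
D = 186 / 0.886 = 209.9
Remaining denominator categories sum to 186
no answer / not reached = 209.9 − 186 ≈ 24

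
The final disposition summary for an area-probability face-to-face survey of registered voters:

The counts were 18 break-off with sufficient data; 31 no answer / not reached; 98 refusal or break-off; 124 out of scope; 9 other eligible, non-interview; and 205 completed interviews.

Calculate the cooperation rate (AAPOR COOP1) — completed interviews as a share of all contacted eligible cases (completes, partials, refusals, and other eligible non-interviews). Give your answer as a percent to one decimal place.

62.1%

Top = 205
Base = 205 + 18 + 98 + 9 = 330
COOP1 = 205 / 330 = 0.6212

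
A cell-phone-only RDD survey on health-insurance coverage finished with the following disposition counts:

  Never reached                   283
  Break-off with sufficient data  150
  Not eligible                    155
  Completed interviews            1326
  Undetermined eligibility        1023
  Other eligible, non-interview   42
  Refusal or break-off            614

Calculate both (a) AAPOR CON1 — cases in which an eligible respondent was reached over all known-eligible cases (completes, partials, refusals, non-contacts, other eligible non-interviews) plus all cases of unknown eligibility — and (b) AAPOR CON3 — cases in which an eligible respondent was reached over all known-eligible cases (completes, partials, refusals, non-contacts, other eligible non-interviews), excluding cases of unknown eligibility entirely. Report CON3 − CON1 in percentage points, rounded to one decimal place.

Numerator = 1326 + 150 + 614 + 42 = 2132
Denom = 1326 + 150 + 614 + 283 + 42 + 1023 = 3438
CON1 = 2132 / 3438 = 0.6201
Denom = 1326 + 150 + 614 + 283 + 42 = 2415
CON3 = 2132 / 2415 = 0.8828
Difference = 88.28 − 62.01 = 26.27 percentage points

26.3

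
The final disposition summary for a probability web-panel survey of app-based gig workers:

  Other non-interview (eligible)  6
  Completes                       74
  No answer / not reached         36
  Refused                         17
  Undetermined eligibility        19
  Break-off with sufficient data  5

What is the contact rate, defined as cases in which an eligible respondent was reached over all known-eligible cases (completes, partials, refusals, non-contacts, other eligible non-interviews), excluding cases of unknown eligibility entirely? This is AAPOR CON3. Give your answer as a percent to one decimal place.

Numerator: 74 + 5 + 17 + 6 = 102
Denom: 74 + 5 + 17 + 36 + 6 = 138
CON3 = 102 / 138 = 0.7391

73.9%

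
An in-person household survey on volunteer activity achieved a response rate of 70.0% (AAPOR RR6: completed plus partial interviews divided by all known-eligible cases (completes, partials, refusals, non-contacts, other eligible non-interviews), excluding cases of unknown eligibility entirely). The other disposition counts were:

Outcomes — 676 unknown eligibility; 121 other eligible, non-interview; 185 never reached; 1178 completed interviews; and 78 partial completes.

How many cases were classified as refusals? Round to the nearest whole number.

Numerator = 1178 + 78 = 1256
RR6 = 1256 / D = 0.700
D = 1256 / 0.700 = 1794.3
Remaining denominator categories sum to 1562
refusals = 1794.3 − 1562 ≈ 232

232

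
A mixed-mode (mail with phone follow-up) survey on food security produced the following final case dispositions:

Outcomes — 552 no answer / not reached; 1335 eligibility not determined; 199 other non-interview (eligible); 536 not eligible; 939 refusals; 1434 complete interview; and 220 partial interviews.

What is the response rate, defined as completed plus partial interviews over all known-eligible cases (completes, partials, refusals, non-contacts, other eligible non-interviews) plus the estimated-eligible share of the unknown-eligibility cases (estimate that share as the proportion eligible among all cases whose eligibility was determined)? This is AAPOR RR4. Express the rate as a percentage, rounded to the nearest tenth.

Num = 1434 + 220 = 1654
Determined eligible = 1434 + 220 + 939 + 552 + 199 = 3344
e = 3344 / (3344 + 536) = 3344 / 3880 = 0.8619
Estimated eligible among unknowns = 0.8619 × 1335 = 1150.64
Denom = 3344 + 1150.64 = 4494.64
RR4 = 1654 / 4494.64 = 0.3680

36.8%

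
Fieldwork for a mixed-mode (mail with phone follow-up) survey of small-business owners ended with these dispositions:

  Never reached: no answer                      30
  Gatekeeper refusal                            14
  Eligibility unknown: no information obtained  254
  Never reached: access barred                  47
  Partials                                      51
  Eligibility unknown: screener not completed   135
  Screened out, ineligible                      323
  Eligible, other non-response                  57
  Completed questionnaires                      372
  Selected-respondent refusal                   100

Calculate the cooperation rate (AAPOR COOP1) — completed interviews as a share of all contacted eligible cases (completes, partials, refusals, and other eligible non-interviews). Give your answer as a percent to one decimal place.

62.6%

Refused = 14 + 100 = 114
No contact after all attempts = 30 + 47 = 77
Undetermined eligibility = 135 + 254 = 389
Num: 372
Base: 372 + 51 + 114 + 57 = 594
COOP1 = 372 / 594 = 0.6263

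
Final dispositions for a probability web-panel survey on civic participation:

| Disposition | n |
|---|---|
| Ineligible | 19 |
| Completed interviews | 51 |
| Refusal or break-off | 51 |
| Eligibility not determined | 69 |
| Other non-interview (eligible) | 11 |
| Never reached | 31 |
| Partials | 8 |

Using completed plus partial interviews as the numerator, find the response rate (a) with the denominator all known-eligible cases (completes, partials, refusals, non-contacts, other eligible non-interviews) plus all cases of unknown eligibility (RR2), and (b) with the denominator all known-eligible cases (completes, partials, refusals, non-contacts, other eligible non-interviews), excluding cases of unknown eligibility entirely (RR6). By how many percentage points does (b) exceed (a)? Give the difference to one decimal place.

12.1

Num = 51 + 8 = 59
Base = 51 + 8 + 51 + 31 + 11 + 69 = 221
RR2 = 59 / 221 = 0.2670
Base = 51 + 8 + 51 + 31 + 11 = 152
RR6 = 59 / 152 = 0.3882
Difference = 38.82 − 26.70 = 12.12 percentage points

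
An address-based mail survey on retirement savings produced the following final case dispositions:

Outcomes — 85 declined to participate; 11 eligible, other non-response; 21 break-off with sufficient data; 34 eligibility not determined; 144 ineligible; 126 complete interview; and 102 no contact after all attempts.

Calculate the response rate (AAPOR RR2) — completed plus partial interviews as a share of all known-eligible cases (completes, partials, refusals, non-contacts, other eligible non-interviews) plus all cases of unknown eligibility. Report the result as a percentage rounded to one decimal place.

Num: 126 + 21 = 147
Denominator: 126 + 21 + 85 + 102 + 11 + 34 = 379
RR2 = 147 / 379 = 0.3879

38.8%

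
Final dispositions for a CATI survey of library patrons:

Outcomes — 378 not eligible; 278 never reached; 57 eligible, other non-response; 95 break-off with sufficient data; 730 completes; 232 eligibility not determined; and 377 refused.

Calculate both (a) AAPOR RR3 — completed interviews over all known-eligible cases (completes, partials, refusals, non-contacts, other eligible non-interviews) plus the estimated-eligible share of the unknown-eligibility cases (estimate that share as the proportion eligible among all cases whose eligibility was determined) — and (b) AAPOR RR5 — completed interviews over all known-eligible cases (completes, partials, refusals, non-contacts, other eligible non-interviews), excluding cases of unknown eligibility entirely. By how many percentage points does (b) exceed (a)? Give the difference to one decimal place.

5.1

Top → 730
Eligible (known) → 730 + 95 + 377 + 278 + 57 = 1537
e = 1537 / (1537 + 378) = 1537 / 1915 = 0.8026
Estimated eligible among unknowns → 0.8026 × 232 = 186.20
Base → 1537 + 186.20 = 1723.20
RR3 = 730 / 1723.20 = 0.4236
Base → 730 + 95 + 377 + 278 + 57 = 1537
RR5 = 730 / 1537 = 0.4750
Difference = 47.50 − 42.36 = 5.14 percentage points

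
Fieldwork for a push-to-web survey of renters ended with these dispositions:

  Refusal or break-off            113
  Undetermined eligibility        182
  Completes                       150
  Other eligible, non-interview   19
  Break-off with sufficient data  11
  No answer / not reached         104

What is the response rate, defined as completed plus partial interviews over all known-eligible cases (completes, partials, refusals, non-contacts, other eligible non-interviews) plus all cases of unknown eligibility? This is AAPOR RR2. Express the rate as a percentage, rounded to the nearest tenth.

Top: 150 + 11 = 161
Denom: 150 + 11 + 113 + 104 + 19 + 182 = 579
RR2 = 161 / 579 = 0.2781

27.8%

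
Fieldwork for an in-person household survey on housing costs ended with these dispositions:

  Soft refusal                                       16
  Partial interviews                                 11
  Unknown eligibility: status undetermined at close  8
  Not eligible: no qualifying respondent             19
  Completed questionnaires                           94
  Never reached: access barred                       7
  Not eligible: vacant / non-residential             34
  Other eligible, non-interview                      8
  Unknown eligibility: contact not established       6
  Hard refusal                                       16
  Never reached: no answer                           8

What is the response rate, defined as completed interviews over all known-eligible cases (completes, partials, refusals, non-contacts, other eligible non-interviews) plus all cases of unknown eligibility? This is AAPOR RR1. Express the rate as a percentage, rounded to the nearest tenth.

Declined to participate = 16 + 16 = 32
Never reached = 8 + 7 = 15
Unknown if eligible = 6 + 8 = 14
Out of scope = 19 + 34 = 53
Num = 94
Denominator = 94 + 11 + 32 + 15 + 8 + 14 = 174
RR1 = 94 / 174 = 0.5402

54.0%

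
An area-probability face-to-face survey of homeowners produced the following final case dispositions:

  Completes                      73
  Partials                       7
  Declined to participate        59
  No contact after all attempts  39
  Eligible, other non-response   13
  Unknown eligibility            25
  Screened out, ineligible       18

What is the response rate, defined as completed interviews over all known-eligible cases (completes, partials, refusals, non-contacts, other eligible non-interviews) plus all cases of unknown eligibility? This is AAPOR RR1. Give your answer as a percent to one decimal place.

33.8%

Numerator: 73
Denom: 73 + 7 + 59 + 39 + 13 + 25 = 216
RR1 = 73 / 216 = 0.3380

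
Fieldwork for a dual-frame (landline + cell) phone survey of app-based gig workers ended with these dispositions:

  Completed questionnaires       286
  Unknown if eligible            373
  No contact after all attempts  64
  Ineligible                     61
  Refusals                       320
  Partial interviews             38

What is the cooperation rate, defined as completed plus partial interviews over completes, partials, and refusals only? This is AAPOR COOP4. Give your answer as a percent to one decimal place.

Top = 286 + 38 = 324
Base = 286 + 38 + 320 = 644
COOP4 = 324 / 644 = 0.5031

50.3%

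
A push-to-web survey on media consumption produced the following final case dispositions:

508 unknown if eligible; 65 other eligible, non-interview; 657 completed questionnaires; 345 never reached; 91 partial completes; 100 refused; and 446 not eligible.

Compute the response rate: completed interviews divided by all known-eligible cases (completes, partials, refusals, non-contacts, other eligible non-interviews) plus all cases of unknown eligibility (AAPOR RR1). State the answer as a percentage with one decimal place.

37.2%

Top: 657
Denominator: 657 + 91 + 100 + 345 + 65 + 508 = 1766
RR1 = 657 / 1766 = 0.3720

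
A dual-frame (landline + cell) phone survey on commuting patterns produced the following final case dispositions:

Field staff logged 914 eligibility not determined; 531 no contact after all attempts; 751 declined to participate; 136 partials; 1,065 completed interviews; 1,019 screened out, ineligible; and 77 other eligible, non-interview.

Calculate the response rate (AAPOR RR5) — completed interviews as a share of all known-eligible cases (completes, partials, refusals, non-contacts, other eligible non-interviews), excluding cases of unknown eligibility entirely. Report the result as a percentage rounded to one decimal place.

Top = 1065
Denominator = 1065 + 136 + 751 + 531 + 77 = 2560
RR5 = 1065 / 2560 = 0.4160

41.6%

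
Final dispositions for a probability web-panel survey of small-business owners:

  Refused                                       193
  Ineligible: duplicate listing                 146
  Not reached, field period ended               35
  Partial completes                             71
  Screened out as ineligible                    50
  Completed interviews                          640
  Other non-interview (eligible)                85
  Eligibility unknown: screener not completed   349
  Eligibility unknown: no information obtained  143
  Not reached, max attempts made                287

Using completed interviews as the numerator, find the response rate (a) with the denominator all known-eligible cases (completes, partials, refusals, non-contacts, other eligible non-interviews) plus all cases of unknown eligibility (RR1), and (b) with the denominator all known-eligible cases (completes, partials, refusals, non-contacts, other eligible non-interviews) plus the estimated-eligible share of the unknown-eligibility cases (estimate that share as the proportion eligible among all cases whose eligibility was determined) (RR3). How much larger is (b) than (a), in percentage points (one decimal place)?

1.3

Non-contacts = 35 + 287 = 322
Unknown eligibility = 349 + 143 = 492
Out of scope = 50 + 146 = 196
Num: 640
Denominator: 640 + 71 + 193 + 322 + 85 + 492 = 1803
RR1 = 640 / 1803 = 0.3550
Determined eligible: 640 + 71 + 193 + 322 + 85 = 1311
e = 1311 / (1311 + 196) = 1311 / 1507 = 0.8699
e × U: 0.8699 × 492 = 427.99
Denominator: 1311 + 427.99 = 1738.99
RR3 = 640 / 1738.99 = 0.3680
Difference = 36.80 − 35.50 = 1.30 percentage points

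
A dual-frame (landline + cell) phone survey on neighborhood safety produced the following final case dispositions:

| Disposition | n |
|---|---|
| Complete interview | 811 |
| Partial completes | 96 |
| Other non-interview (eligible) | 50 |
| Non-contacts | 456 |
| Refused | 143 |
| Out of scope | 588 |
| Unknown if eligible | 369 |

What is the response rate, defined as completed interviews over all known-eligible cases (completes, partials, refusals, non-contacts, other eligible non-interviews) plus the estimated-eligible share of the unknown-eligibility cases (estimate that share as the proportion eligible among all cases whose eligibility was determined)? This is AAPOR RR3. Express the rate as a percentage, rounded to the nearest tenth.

44.5%

Top → 811
Known eligible → 811 + 96 + 143 + 456 + 50 = 1556
e = 1556 / (1556 + 588) = 1556 / 2144 = 0.7257
e × U → 0.7257 × 369 = 267.78
Denom → 1556 + 267.78 = 1823.78
RR3 = 811 / 1823.78 = 0.4447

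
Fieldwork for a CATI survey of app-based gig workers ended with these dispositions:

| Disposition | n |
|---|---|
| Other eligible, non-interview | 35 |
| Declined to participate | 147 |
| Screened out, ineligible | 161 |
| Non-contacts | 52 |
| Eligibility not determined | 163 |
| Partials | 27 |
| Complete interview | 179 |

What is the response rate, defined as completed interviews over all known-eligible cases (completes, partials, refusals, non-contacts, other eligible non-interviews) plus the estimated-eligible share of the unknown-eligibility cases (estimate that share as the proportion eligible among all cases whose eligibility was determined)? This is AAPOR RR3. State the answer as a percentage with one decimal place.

32.0%

Num → 179
Known eligible → 179 + 27 + 147 + 52 + 35 = 440
e = 440 / (440 + 161) = 440 / 601 = 0.7321
Eligible share of unknowns → 0.7321 × 163 = 119.33
Denom → 440 + 119.33 = 559.33
RR3 = 179 / 559.33 = 0.3200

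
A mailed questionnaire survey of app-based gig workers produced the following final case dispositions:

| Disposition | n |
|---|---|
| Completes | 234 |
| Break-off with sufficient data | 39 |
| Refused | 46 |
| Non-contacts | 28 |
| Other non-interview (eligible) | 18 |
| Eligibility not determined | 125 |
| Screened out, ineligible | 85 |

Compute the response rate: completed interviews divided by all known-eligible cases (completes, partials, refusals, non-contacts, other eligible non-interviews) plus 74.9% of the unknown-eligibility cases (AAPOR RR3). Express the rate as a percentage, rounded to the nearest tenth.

51.0%

Num = 234
Eligible (known) = 234 + 39 + 46 + 28 + 18 = 365
Estimated eligible among unknowns = 0.7490 × 125 = 93.62
Base = 365 + 93.62 = 458.62
RR3 = 234 / 458.62 = 0.5102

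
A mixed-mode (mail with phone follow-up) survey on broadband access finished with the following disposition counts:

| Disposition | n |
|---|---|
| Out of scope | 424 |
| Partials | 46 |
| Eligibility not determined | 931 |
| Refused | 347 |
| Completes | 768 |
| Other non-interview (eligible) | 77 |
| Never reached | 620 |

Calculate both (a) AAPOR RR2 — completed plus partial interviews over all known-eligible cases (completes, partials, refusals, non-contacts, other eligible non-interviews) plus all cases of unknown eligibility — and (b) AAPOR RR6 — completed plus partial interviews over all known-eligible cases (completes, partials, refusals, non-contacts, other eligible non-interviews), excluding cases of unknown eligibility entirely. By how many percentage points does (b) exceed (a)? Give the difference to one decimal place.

Top → 768 + 46 = 814
Denom → 768 + 46 + 347 + 620 + 77 + 931 = 2789
RR2 = 814 / 2789 = 0.2919
Denom → 768 + 46 + 347 + 620 + 77 = 1858
RR6 = 814 / 1858 = 0.4381
Difference = 43.81 − 29.19 = 14.62 percentage points

14.6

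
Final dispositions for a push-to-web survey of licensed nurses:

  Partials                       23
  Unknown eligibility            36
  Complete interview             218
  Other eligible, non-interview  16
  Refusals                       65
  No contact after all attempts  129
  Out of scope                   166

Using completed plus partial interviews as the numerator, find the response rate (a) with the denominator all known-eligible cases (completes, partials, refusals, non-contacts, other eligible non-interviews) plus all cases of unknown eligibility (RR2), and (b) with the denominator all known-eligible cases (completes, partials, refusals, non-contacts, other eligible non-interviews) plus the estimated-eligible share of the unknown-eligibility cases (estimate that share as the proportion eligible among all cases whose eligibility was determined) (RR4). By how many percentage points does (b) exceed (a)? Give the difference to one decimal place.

Num → 218 + 23 = 241
Denominator → 218 + 23 + 65 + 129 + 16 + 36 = 487
RR2 = 241 / 487 = 0.4949
Known eligible → 218 + 23 + 65 + 129 + 16 = 451
e = 451 / (451 + 166) = 451 / 617 = 0.7310
Eligible share of unknowns → 0.7310 × 36 = 26.32
Denominator → 451 + 26.32 = 477.32
RR4 = 241 / 477.32 = 0.5049
Difference = 50.49 − 49.49 = 1.00 percentage points

1.0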